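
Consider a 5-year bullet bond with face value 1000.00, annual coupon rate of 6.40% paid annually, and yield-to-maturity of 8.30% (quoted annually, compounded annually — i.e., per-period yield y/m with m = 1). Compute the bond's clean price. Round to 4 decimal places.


Coupon per period c = face * coupon_rate / m = 64.000000
Periods per year m = 1; per-period yield y/m = 0.083000
Number of cashflows N = 5
Cashflows (t years, CF_t, discount factor 1/(1+y/m)^(m*t), PV):
  t = 1.0000: CF_t = 64.000000, DF = 0.923361, PV = 59.095106
  t = 2.0000: CF_t = 64.000000, DF = 0.852596, PV = 54.566118
  t = 3.0000: CF_t = 64.000000, DF = 0.787254, PV = 50.384227
  t = 4.0000: CF_t = 64.000000, DF = 0.726919, PV = 46.522832
  t = 5.0000: CF_t = 1064.000000, DF = 0.671209, PV = 714.166287
Price P = sum_t PV_t = 924.734571

Answer: Price = 924.7346


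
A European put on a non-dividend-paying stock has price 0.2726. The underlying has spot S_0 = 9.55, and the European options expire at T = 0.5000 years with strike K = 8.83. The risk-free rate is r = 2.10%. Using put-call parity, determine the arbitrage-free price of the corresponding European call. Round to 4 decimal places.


Put-call parity: C - P = S_0 * exp(-qT) - K * exp(-rT).
S_0 * exp(-qT) = 9.5500 * 1.00000000 = 9.55000000
K * exp(-rT) = 8.8300 * 0.98955493 = 8.73777005
C = P + S*exp(-qT) - K*exp(-rT)
C = 0.2726 + 9.55000000 - 8.73777005 = 1.0848

Answer: Call price = 1.0848


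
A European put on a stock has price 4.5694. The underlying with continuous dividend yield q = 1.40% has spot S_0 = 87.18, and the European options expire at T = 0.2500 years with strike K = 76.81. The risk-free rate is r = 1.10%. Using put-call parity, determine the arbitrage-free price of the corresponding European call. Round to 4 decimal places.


Put-call parity: C - P = S_0 * exp(-qT) - K * exp(-rT).
S_0 * exp(-qT) = 87.1800 * 0.99650612 = 86.87540336
K * exp(-rT) = 76.8100 * 0.99725378 = 76.59906267
C = P + S*exp(-qT) - K*exp(-rT)
C = 4.5694 + 86.87540336 - 76.59906267 = 14.8457

Answer: Call price = 14.8457


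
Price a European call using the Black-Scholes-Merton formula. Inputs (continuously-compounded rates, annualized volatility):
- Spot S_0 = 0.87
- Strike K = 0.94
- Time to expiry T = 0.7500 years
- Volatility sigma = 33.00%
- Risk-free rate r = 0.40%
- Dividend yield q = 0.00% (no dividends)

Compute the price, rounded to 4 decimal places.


Answer: Price = 0.0725

Derivation:
d1 = (ln(S/K) + (r - q + 0.5*sigma^2) * T) / (sigma * sqrt(T)) = -0.11739163
d2 = d1 - sigma * sqrt(T) = -0.40318001
exp(-rT) = 0.99700450; exp(-qT) = 1.00000000
C = S_0 * exp(-qT) * N(d1) - K * exp(-rT) * N(d2)
N(d1) = 0.45327486; N(d2) = 0.34340790
C = 0.8700 * 1.00000000 * 0.45327486 - 0.9400 * 0.99700450 * 0.34340790 = 0.0725


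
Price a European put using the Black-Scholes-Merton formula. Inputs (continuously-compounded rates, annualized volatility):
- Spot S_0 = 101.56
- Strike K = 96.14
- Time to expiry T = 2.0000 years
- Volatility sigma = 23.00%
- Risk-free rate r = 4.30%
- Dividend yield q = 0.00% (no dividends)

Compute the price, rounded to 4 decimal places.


Answer: Price = 6.7072

Derivation:
d1 = (ln(S/K) + (r - q + 0.5*sigma^2) * T) / (sigma * sqrt(T)) = 0.59564306
d2 = d1 - sigma * sqrt(T) = 0.27037394
exp(-rT) = 0.91759423; exp(-qT) = 1.00000000
P = K * exp(-rT) * N(-d2) - S_0 * exp(-qT) * N(-d1)
N(-d1) = 0.27570685; N(-d2) = 0.39343629
P = 96.1400 * 0.91759423 * 0.39343629 - 101.5600 * 1.00000000 * 0.27570685 = 6.7072


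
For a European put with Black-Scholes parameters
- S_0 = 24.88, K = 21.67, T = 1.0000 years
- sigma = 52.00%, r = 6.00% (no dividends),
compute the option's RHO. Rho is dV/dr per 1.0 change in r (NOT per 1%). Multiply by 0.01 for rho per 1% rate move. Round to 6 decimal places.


Answer: Rho = -9.221040

Derivation:
d1 = 0.6410297160; d2 = 0.1210297160
phi(d1) = 0.3248479405; exp(-qT) = 1.0000000000; exp(-rT) = 0.9417645336
N(-d2) = 0.4518337491
Rho = -K*T*exp(-rT)*N(-d2) = -21.6700 * 1.0000 * 0.9417645336 * 0.4518337491 = -9.221040


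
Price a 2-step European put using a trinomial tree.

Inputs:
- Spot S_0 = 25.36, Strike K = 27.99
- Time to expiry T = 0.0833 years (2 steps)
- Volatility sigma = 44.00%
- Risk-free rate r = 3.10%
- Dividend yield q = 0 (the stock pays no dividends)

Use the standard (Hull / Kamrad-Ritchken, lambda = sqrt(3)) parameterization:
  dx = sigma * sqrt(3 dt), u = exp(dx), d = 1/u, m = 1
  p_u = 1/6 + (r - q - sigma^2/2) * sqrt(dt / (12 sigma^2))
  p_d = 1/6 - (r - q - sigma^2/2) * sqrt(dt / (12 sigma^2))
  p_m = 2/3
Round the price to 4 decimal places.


Answer: Price = V(0,0) = 3.0664

Derivation:
dt = T/N = 0.041650; dx = sigma*sqrt(3*dt) = 0.155532
u = exp(dx) = 1.168280; d = 1/u = 0.855959
p_u = 0.157856, p_m = 0.666667, p_d = 0.175477
Discount per step: exp(-r*dt) = 0.998710
Stock lattice S(k, j) with j the centered position index:
  k=0: S(0,+0) = 25.3600
  k=1: S(1,-1) = 21.7071; S(1,+0) = 25.3600; S(1,+1) = 29.6276
  k=2: S(2,-2) = 18.5804; S(2,-1) = 21.7071; S(2,+0) = 25.3600; S(2,+1) = 29.6276; S(2,+2) = 34.6133
Terminal payoffs V(N, j) = max(K - S_T, 0):
  V(2,-2) = 9.409579; V(2,-1) = 6.282871; V(2,+0) = 2.630000; V(2,+1) = 0.000000; V(2,+2) = 0.000000
Backward induction: V(k, j) = exp(-r*dt) * [p_u * V(k+1, j+1) + p_m * V(k+1, j) + p_d * V(k+1, j-1)]
  V(1,-1) = exp(-r*dt) * [p_u*2.630000 + p_m*6.282871 + p_d*9.409579] = 6.246836
  V(1,+0) = exp(-r*dt) * [p_u*0.000000 + p_m*2.630000 + p_d*6.282871] = 2.852147
  V(1,+1) = exp(-r*dt) * [p_u*0.000000 + p_m*0.000000 + p_d*2.630000] = 0.460909
  V(0,+0) = exp(-r*dt) * [p_u*0.460909 + p_m*2.852147 + p_d*6.246836] = 3.066403


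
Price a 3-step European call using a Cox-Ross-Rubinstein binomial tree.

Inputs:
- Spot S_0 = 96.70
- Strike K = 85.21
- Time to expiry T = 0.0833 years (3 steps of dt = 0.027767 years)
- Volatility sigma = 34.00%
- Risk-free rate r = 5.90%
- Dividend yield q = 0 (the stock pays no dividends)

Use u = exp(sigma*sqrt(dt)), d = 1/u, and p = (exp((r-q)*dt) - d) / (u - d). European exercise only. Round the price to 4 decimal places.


Answer: Price = V(0,0) = 12.3578

Derivation:
dt = T/N = 0.027767
u = exp(sigma*sqrt(dt)) = 1.058291; d = 1/u = 0.944920
p = (exp((r-q)*dt) - d) / (u - d) = 0.500302
Discount per step: exp(-r*dt) = 0.998363
Stock lattice S(k, i) with i counting down-moves:
  k=0: S(0,0) = 96.7000
  k=1: S(1,0) = 102.3367; S(1,1) = 91.3737
  k=2: S(2,0) = 108.3020; S(2,1) = 96.7000; S(2,2) = 86.3408
  k=3: S(3,0) = 114.6151; S(3,1) = 102.3367; S(3,2) = 91.3737; S(3,3) = 81.5852
Terminal payoffs V(N, i) = max(S_T - K, 0):
  V(3,0) = 29.405082; V(3,1) = 17.126739; V(3,2) = 6.163735; V(3,3) = 0.000000
Backward induction: V(k, i) = exp(-r*dt) * [p * V(k+1, i) + (1-p) * V(k+1, i+1)].
  V(2,0) = exp(-r*dt) * [p*29.405082 + (1-p)*17.126739] = 23.231528
  V(2,1) = exp(-r*dt) * [p*17.126739 + (1-p)*6.163735] = 11.629480
  V(2,2) = exp(-r*dt) * [p*6.163735 + (1-p)*0.000000] = 3.078681
  V(1,0) = exp(-r*dt) * [p*23.231528 + (1-p)*11.629480] = 17.405469
  V(1,1) = exp(-r*dt) * [p*11.629480 + (1-p)*3.078681] = 7.344620
  V(0,0) = exp(-r*dt) * [p*17.405469 + (1-p)*7.344620] = 12.357821


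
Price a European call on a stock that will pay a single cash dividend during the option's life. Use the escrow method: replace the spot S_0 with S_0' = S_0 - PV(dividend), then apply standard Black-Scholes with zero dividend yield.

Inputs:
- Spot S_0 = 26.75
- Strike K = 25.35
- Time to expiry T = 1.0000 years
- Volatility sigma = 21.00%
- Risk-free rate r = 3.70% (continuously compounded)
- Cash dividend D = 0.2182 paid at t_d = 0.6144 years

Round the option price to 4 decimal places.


Answer: Price = 3.3474

Derivation:
PV(D) = D * exp(-r * t_d) = 0.2182 * 0.97752364 = 0.21329566
S_0' = S_0 - PV(D) = 26.7500 - 0.21329566 = 26.53670434
d1 = (ln(S_0'/K) + (r + sigma^2/2)*T) / (sigma*sqrt(T)) = 0.49904816
d2 = d1 - sigma*sqrt(T) = 0.28904816
exp(-rT) = 0.96367614
N(d1) = 0.69112727; N(d2) = 0.61372774
C = S_0' * N(d1) - K * exp(-rT) * N(d2) = 26.53670434 * 0.69112727 - 25.3500 * 0.96367614 * 0.61372774 = 3.3474


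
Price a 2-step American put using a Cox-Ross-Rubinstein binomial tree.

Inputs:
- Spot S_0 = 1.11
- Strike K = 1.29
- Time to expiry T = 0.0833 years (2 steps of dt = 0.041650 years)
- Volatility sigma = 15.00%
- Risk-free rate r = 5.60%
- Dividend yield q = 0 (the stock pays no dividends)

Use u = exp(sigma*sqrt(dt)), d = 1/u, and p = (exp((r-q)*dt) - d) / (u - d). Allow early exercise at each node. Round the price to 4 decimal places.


Answer: Price = V(0,0) = 0.1800

Derivation:
dt = T/N = 0.041650
u = exp(sigma*sqrt(dt)) = 1.031086; d = 1/u = 0.969851
p = (exp((r-q)*dt) - d) / (u - d) = 0.530482
Discount per step: exp(-r*dt) = 0.997670
Stock lattice S(k, i) with i counting down-moves:
  k=0: S(0,0) = 1.1100
  k=1: S(1,0) = 1.1445; S(1,1) = 1.0765
  k=2: S(2,0) = 1.1801; S(2,1) = 1.1100; S(2,2) = 1.0441
Terminal payoffs V(N, i) = max(K - S_T, 0):
  V(2,0) = 0.109917; V(2,1) = 0.180000; V(2,2) = 0.245921
Backward induction: V(k, i) = exp(-r*dt) * [p * V(k+1, i) + (1-p) * V(k+1, i+1)]; then take max(V_cont, immediate exercise) for American.
  V(1,0) = exp(-r*dt) * [p*0.109917 + (1-p)*0.180000] = 0.142489; exercise = 0.145495; V(1,0) = max -> 0.145495
  V(1,1) = exp(-r*dt) * [p*0.180000 + (1-p)*0.245921] = 0.210460; exercise = 0.213465; V(1,1) = max -> 0.213465
  V(0,0) = exp(-r*dt) * [p*0.145495 + (1-p)*0.213465] = 0.176995; exercise = 0.180000; V(0,0) = max -> 0.180000


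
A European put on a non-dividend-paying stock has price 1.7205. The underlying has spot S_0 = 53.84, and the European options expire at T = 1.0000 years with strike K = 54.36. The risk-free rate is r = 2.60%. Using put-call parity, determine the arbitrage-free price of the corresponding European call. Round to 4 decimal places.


Put-call parity: C - P = S_0 * exp(-qT) - K * exp(-rT).
S_0 * exp(-qT) = 53.8400 * 1.00000000 = 53.84000000
K * exp(-rT) = 54.3600 * 0.97433509 = 52.96485547
C = P + S*exp(-qT) - K*exp(-rT)
C = 1.7205 + 53.84000000 - 52.96485547 = 2.5956

Answer: Call price = 2.5956


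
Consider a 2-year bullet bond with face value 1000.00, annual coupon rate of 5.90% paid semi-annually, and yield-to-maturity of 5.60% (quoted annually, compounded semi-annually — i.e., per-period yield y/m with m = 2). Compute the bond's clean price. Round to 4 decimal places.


Answer: Price = 1005.6024

Derivation:
Coupon per period c = face * coupon_rate / m = 29.500000
Periods per year m = 2; per-period yield y/m = 0.028000
Number of cashflows N = 4
Cashflows (t years, CF_t, discount factor 1/(1+y/m)^(m*t), PV):
  t = 0.5000: CF_t = 29.500000, DF = 0.972763, PV = 28.696498
  t = 1.0000: CF_t = 29.500000, DF = 0.946267, PV = 27.914881
  t = 1.5000: CF_t = 29.500000, DF = 0.920493, PV = 27.154554
  t = 2.0000: CF_t = 1029.500000, DF = 0.895422, PV = 921.836484
Price P = sum_t PV_t = 1005.602417


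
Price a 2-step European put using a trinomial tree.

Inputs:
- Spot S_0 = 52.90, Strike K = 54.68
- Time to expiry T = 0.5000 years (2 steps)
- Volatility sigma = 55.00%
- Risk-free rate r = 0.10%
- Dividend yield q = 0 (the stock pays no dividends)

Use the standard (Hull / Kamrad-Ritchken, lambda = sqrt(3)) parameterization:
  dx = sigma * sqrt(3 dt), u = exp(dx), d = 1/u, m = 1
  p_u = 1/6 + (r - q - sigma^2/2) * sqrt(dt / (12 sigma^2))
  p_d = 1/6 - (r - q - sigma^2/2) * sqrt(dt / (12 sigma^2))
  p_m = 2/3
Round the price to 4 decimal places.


dt = T/N = 0.250000; dx = sigma*sqrt(3*dt) = 0.476314
u = exp(dx) = 1.610128; d = 1/u = 0.621068
p_u = 0.127236, p_m = 0.666667, p_d = 0.206097
Discount per step: exp(-r*dt) = 0.999750
Stock lattice S(k, j) with j the centered position index:
  k=0: S(0,+0) = 52.9000
  k=1: S(1,-1) = 32.8545; S(1,+0) = 52.9000; S(1,+1) = 85.1758
  k=2: S(2,-2) = 20.4049; S(2,-1) = 32.8545; S(2,+0) = 52.9000; S(2,+1) = 85.1758; S(2,+2) = 137.1440
Terminal payoffs V(N, j) = max(K - S_T, 0):
  V(2,-2) = 34.275093; V(2,-1) = 21.825479; V(2,+0) = 1.780000; V(2,+1) = 0.000000; V(2,+2) = 0.000000
Backward induction: V(k, j) = exp(-r*dt) * [p_u * V(k+1, j+1) + p_m * V(k+1, j) + p_d * V(k+1, j-1)]
  V(1,-1) = exp(-r*dt) * [p_u*1.780000 + p_m*21.825479 + p_d*34.275093] = 21.835336
  V(1,+0) = exp(-r*dt) * [p_u*0.000000 + p_m*1.780000 + p_d*21.825479] = 5.683413
  V(1,+1) = exp(-r*dt) * [p_u*0.000000 + p_m*0.000000 + p_d*1.780000] = 0.366761
  V(0,+0) = exp(-r*dt) * [p_u*0.366761 + p_m*5.683413 + p_d*21.835336] = 8.333722

Answer: Price = V(0,0) = 8.3337


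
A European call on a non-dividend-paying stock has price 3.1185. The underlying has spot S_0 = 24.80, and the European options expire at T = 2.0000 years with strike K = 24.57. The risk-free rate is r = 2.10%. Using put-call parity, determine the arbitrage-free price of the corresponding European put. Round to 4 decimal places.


Put-call parity: C - P = S_0 * exp(-qT) - K * exp(-rT).
S_0 * exp(-qT) = 24.8000 * 1.00000000 = 24.80000000
K * exp(-rT) = 24.5700 * 0.95886978 = 23.55943051
P = C - S*exp(-qT) + K*exp(-rT)
P = 3.1185 - 24.80000000 + 23.55943051 = 1.8779

Answer: Put price = 1.8779


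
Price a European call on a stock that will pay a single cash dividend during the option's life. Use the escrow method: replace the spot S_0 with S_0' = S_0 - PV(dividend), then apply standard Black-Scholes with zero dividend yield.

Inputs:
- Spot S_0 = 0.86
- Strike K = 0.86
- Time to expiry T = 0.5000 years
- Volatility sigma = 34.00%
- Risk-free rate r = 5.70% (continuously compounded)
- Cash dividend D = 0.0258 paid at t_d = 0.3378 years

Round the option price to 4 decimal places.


PV(D) = D * exp(-r * t_d) = 0.0258 * 0.98092959 = 0.02530798
S_0' = S_0 - PV(D) = 0.8600 - 0.02530798 = 0.83469202
d1 = (ln(S_0'/K) + (r + sigma^2/2)*T) / (sigma*sqrt(T)) = 0.11451147
d2 = d1 - sigma*sqrt(T) = -0.12590483
exp(-rT) = 0.97190229
N(d1) = 0.54558382; N(d2) = 0.44990363
C = S_0' * N(d1) - K * exp(-rT) * N(d2) = 0.83469202 * 0.54558382 - 0.8600 * 0.97190229 * 0.44990363 = 0.0793

Answer: Price = 0.0793


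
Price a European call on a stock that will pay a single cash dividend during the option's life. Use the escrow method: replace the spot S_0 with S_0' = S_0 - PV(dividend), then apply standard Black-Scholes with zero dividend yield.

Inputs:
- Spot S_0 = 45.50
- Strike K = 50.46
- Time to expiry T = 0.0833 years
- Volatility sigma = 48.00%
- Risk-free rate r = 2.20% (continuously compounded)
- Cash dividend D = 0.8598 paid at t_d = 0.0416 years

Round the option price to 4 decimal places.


PV(D) = D * exp(-r * t_d) = 0.8598 * 0.99908522 = 0.85901347
S_0' = S_0 - PV(D) = 45.5000 - 0.85901347 = 44.64098653
d1 = (ln(S_0'/K) + (r + sigma^2/2)*T) / (sigma*sqrt(T)) = -0.80195390
d2 = d1 - sigma*sqrt(T) = -0.94049025
exp(-rT) = 0.99816908
N(d1) = 0.21128981; N(d2) = 0.17348307
C = S_0' * N(d1) - K * exp(-rT) * N(d2) = 44.64098653 * 0.21128981 - 50.4600 * 0.99816908 * 0.17348307 = 0.6943

Answer: Price = 0.6943


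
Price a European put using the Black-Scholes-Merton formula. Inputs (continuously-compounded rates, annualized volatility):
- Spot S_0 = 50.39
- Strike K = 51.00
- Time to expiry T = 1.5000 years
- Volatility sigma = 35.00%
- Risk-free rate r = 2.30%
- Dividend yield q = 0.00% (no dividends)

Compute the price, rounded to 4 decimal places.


d1 = (ln(S/K) + (r - q + 0.5*sigma^2) * T) / (sigma * sqrt(T)) = 0.26674269
d2 = d1 - sigma * sqrt(T) = -0.16191801
exp(-rT) = 0.96608834; exp(-qT) = 1.00000000
P = K * exp(-rT) * N(-d2) - S_0 * exp(-qT) * N(-d1)
N(-d1) = 0.39483364; N(-d2) = 0.56431479
P = 51.0000 * 0.96608834 * 0.56431479 - 50.3900 * 1.00000000 * 0.39483364 = 7.9084

Answer: Price = 7.9084


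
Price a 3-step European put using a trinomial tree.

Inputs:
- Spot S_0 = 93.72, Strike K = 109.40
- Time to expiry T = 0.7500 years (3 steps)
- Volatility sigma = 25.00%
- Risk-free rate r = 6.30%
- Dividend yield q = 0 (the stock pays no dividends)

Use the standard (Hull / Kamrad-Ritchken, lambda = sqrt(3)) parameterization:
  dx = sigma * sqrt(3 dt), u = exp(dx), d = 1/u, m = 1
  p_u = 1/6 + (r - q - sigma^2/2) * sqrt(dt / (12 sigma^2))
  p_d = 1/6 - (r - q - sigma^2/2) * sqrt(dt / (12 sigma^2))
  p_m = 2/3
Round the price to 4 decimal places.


Answer: Price = V(0,0) = 15.0974

Derivation:
dt = T/N = 0.250000; dx = sigma*sqrt(3*dt) = 0.216506
u = exp(dx) = 1.241731; d = 1/u = 0.805327
p_u = 0.184998, p_m = 0.666667, p_d = 0.148336
Discount per step: exp(-r*dt) = 0.984373
Stock lattice S(k, j) with j the centered position index:
  k=0: S(0,+0) = 93.7200
  k=1: S(1,-1) = 75.4753; S(1,+0) = 93.7200; S(1,+1) = 116.3750
  k=2: S(2,-2) = 60.7823; S(2,-1) = 75.4753; S(2,+0) = 93.7200; S(2,+1) = 116.3750; S(2,+2) = 144.5065
  k=3: S(3,-3) = 48.9497; S(3,-2) = 60.7823; S(3,-1) = 75.4753; S(3,+0) = 93.7200; S(3,+1) = 116.3750; S(3,+2) = 144.5065; S(3,+3) = 179.4382
Terminal payoffs V(N, j) = max(K - S_T, 0):
  V(3,-3) = 60.450333; V(3,-2) = 48.617683; V(3,-1) = 33.924714; V(3,+0) = 15.680000; V(3,+1) = 0.000000; V(3,+2) = 0.000000; V(3,+3) = 0.000000
Backward induction: V(k, j) = exp(-r*dt) * [p_u * V(k+1, j+1) + p_m * V(k+1, j) + p_d * V(k+1, j-1)]
  V(2,-2) = exp(-r*dt) * [p_u*33.924714 + p_m*48.617683 + p_d*60.450333] = 46.910043
  V(2,-1) = exp(-r*dt) * [p_u*15.680000 + p_m*33.924714 + p_d*48.617683] = 32.217537
  V(2,+0) = exp(-r*dt) * [p_u*0.000000 + p_m*15.680000 + p_d*33.924714] = 15.243596
  V(2,+1) = exp(-r*dt) * [p_u*0.000000 + p_m*0.000000 + p_d*15.680000] = 2.289559
  V(2,+2) = exp(-r*dt) * [p_u*0.000000 + p_m*0.000000 + p_d*0.000000] = 0.000000
  V(1,-1) = exp(-r*dt) * [p_u*15.243596 + p_m*32.217537 + p_d*46.910043] = 30.768386
  V(1,+0) = exp(-r*dt) * [p_u*2.289559 + p_m*15.243596 + p_d*32.217537] = 15.124871
  V(1,+1) = exp(-r*dt) * [p_u*0.000000 + p_m*2.289559 + p_d*15.243596] = 3.728357
  V(0,+0) = exp(-r*dt) * [p_u*3.728357 + p_m*15.124871 + p_d*30.768386] = 15.097371


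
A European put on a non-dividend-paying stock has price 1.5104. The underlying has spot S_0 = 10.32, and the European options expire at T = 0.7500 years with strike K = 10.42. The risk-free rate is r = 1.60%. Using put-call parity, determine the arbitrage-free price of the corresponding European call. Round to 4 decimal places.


Answer: Call price = 1.5347

Derivation:
Put-call parity: C - P = S_0 * exp(-qT) - K * exp(-rT).
S_0 * exp(-qT) = 10.3200 * 1.00000000 = 10.32000000
K * exp(-rT) = 10.4200 * 0.98807171 = 10.29570725
C = P + S*exp(-qT) - K*exp(-rT)
C = 1.5104 + 10.32000000 - 10.29570725 = 1.5347


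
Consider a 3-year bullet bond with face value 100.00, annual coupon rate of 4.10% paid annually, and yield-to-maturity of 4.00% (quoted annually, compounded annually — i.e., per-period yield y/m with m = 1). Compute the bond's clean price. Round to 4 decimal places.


Answer: Price = 100.2775

Derivation:
Coupon per period c = face * coupon_rate / m = 4.100000
Periods per year m = 1; per-period yield y/m = 0.040000
Number of cashflows N = 3
Cashflows (t years, CF_t, discount factor 1/(1+y/m)^(m*t), PV):
  t = 1.0000: CF_t = 4.100000, DF = 0.961538, PV = 3.942308
  t = 2.0000: CF_t = 4.100000, DF = 0.924556, PV = 3.790680
  t = 3.0000: CF_t = 104.100000, DF = 0.888996, PV = 92.544521
Price P = sum_t PV_t = 100.277509


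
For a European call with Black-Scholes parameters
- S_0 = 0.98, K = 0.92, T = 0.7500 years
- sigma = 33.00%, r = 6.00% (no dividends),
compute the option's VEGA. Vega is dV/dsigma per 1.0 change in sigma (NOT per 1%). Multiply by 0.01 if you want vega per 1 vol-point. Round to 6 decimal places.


d1 = 0.5214221793; d2 = 0.2356337961
phi(d1) = 0.3482345341; exp(-qT) = 1.0000000000; exp(-rT) = 0.9559974818
Vega = S * exp(-qT) * phi(d1) * sqrt(T) = 0.9800 * 1.0000000000 * 0.3482345341 * 0.8660254038 = 0.295548

Answer: Vega = 0.295548


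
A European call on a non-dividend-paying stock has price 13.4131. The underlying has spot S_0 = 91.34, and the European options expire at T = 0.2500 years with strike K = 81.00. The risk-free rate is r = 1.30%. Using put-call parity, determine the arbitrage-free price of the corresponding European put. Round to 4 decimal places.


Answer: Put price = 2.8103

Derivation:
Put-call parity: C - P = S_0 * exp(-qT) - K * exp(-rT).
S_0 * exp(-qT) = 91.3400 * 1.00000000 = 91.34000000
K * exp(-rT) = 81.0000 * 0.99675528 = 80.73717732
P = C - S*exp(-qT) + K*exp(-rT)
P = 13.4131 - 91.34000000 + 80.73717732 = 2.8103


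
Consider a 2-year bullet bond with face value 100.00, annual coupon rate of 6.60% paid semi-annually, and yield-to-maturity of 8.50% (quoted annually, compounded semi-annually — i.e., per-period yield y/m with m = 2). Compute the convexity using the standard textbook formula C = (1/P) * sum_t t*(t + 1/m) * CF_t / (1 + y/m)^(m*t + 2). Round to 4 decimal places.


Coupon per period c = face * coupon_rate / m = 3.300000
Periods per year m = 2; per-period yield y/m = 0.042500
Number of cashflows N = 4
Cashflows (t years, CF_t, discount factor 1/(1+y/m)^(m*t), PV):
  t = 0.5000: CF_t = 3.300000, DF = 0.959233, PV = 3.165468
  t = 1.0000: CF_t = 3.300000, DF = 0.920127, PV = 3.036420
  t = 1.5000: CF_t = 3.300000, DF = 0.882616, PV = 2.912633
  t = 2.0000: CF_t = 103.300000, DF = 0.846634, PV = 87.457300
Price P = sum_t PV_t = 96.571821
Convexity numerator sum_t t*(t + 1/m) * CF_t / (1+y/m)^(m*t + 2):
  t = 0.5000: term = 1.456316
  t = 1.0000: term = 4.190839
  t = 1.5000: term = 8.039978
  t = 2.0000: term = 402.359207
Convexity = (1/P) * sum = 416.046341 / 96.571821 = 4.308155

Answer: Convexity = 4.3082


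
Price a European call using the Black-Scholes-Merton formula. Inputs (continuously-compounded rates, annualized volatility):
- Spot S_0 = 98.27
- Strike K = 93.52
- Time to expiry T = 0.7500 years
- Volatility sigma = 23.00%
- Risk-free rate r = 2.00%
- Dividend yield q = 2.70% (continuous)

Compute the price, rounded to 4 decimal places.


d1 = (ln(S/K) + (r - q + 0.5*sigma^2) * T) / (sigma * sqrt(T)) = 0.32196553
d2 = d1 - sigma * sqrt(T) = 0.12277969
exp(-rT) = 0.98511194; exp(-qT) = 0.97995365
C = S_0 * exp(-qT) * N(d1) - K * exp(-rT) * N(d2)
N(d1) = 0.62626060; N(d2) = 0.54885922
C = 98.2700 * 0.97995365 * 0.62626060 - 93.5200 * 0.98511194 * 0.54885922 = 9.7438

Answer: Price = 9.7438


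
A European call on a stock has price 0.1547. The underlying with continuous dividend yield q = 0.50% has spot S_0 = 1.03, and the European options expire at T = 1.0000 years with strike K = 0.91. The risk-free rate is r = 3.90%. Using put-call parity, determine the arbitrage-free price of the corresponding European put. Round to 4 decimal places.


Answer: Put price = 0.0050

Derivation:
Put-call parity: C - P = S_0 * exp(-qT) - K * exp(-rT).
S_0 * exp(-qT) = 1.0300 * 0.99501248 = 1.02486285
K * exp(-rT) = 0.9100 * 0.96175071 = 0.87519315
P = C - S*exp(-qT) + K*exp(-rT)
P = 0.1547 - 1.02486285 + 0.87519315 = 0.0050


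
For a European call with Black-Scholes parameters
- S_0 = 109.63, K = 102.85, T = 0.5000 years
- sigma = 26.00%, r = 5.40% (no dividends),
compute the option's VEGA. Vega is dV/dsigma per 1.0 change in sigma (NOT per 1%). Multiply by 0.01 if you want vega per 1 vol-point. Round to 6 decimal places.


Answer: Vega = 26.046570

Derivation:
d1 = 0.5860253166; d2 = 0.4021775535
phi(d1) = 0.3359975640; exp(-qT) = 1.0000000000; exp(-rT) = 0.9733612415
Vega = S * exp(-qT) * phi(d1) * sqrt(T) = 109.6300 * 1.0000000000 * 0.3359975640 * 0.7071067812 = 26.046570


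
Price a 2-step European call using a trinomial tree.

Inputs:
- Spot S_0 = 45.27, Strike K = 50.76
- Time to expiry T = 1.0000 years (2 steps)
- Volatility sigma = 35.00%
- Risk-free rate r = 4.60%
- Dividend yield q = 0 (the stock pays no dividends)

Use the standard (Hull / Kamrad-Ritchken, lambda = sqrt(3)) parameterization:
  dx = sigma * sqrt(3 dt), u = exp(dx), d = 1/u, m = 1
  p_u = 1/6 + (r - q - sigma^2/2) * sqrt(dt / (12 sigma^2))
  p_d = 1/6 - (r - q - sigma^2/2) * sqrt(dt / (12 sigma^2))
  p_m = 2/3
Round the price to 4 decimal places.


Answer: Price = V(0,0) = 5.0944

Derivation:
dt = T/N = 0.500000; dx = sigma*sqrt(3*dt) = 0.428661
u = exp(dx) = 1.535200; d = 1/u = 0.651381
p_u = 0.157773, p_m = 0.666667, p_d = 0.175561
Discount per step: exp(-r*dt) = 0.977262
Stock lattice S(k, j) with j the centered position index:
  k=0: S(0,+0) = 45.2700
  k=1: S(1,-1) = 29.4880; S(1,+0) = 45.2700; S(1,+1) = 69.4985
  k=2: S(2,-2) = 19.2079; S(2,-1) = 29.4880; S(2,+0) = 45.2700; S(2,+1) = 69.4985; S(2,+2) = 106.6941
Terminal payoffs V(N, j) = max(S_T - K, 0):
  V(2,-2) = 0.000000; V(2,-1) = 0.000000; V(2,+0) = 0.000000; V(2,+1) = 18.738507; V(2,+2) = 55.934112
Backward induction: V(k, j) = exp(-r*dt) * [p_u * V(k+1, j+1) + p_m * V(k+1, j) + p_d * V(k+1, j-1)]
  V(1,-1) = exp(-r*dt) * [p_u*0.000000 + p_m*0.000000 + p_d*0.000000] = 0.000000
  V(1,+0) = exp(-r*dt) * [p_u*18.738507 + p_m*0.000000 + p_d*0.000000] = 2.889203
  V(1,+1) = exp(-r*dt) * [p_u*55.934112 + p_m*18.738507 + p_d*0.000000] = 20.832512
  V(0,+0) = exp(-r*dt) * [p_u*20.832512 + p_m*2.889203 + p_d*0.000000] = 5.094407


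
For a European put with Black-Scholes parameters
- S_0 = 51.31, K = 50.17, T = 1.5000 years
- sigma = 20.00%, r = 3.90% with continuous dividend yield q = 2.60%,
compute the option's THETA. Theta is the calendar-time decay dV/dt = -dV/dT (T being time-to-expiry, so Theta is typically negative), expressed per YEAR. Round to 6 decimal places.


d1 = 0.2938098707; d2 = 0.0488608964
phi(d1) = 0.3820894050; exp(-qT) = 0.9617507091; exp(-rT) = 0.9431782404
Theta = -S*exp(-qT)*phi(d1)*sigma/(2*sqrt(T)) + r*K*exp(-rT)*N(-d2) - q*S*exp(-qT)*N(-d1)
N(-d1) = 0.3844515961; N(-d2) = 0.4805150759; sqrt(T) = 1.2247448714
Term 1 = -51.3100 * 0.9617507091 * 0.3820894050 * 0.2000 / (2 * 1.2247448714) = -1.5395148966
Term 2 = 0.0390 * 50.1700 * 0.9431782404 * 0.4805150759 = 0.8867669507
Term 3 = -0.0260 * 51.3100 * 0.9617507091 * 0.3844515961 = -0.4932641427
Theta = -1.5395148966 + (0.8867669507) + (-0.4932641427) = -1.146012

Answer: Theta = -1.146012


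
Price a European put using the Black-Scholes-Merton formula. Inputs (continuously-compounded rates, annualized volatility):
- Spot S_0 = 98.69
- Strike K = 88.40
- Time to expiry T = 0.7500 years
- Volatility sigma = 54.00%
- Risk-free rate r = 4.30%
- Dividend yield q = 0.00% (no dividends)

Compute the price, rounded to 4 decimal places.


d1 = (ln(S/K) + (r - q + 0.5*sigma^2) * T) / (sigma * sqrt(T)) = 0.53824367
d2 = d1 - sigma * sqrt(T) = 0.07058995
exp(-rT) = 0.96826449; exp(-qT) = 1.00000000
P = K * exp(-rT) * N(-d2) - S_0 * exp(-qT) * N(-d1)
N(-d1) = 0.29520442; N(-d2) = 0.47186205
P = 88.4000 * 0.96826449 * 0.47186205 - 98.6900 * 1.00000000 * 0.29520442 = 11.2551

Answer: Price = 11.2551


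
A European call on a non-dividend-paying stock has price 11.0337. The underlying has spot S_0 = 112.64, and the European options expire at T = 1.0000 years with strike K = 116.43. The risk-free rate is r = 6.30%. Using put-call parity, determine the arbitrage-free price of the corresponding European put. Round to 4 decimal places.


Answer: Put price = 7.7149

Derivation:
Put-call parity: C - P = S_0 * exp(-qT) - K * exp(-rT).
S_0 * exp(-qT) = 112.6400 * 1.00000000 = 112.64000000
K * exp(-rT) = 116.4300 * 0.93894347 = 109.32118864
P = C - S*exp(-qT) + K*exp(-rT)
P = 11.0337 - 112.64000000 + 109.32118864 = 7.7149


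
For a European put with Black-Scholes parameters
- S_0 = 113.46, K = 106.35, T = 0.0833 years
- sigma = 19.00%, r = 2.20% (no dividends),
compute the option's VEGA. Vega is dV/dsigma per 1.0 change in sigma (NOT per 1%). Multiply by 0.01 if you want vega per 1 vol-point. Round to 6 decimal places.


d1 = 1.2409613396; d2 = 1.1861240348
phi(d1) = 0.1847168704; exp(-qT) = 1.0000000000; exp(-rT) = 0.9981690782
Vega = S * exp(-qT) * phi(d1) * sqrt(T) = 113.4600 * 1.0000000000 * 0.1847168704 * 0.2886173938 = 6.048836

Answer: Vega = 6.048836


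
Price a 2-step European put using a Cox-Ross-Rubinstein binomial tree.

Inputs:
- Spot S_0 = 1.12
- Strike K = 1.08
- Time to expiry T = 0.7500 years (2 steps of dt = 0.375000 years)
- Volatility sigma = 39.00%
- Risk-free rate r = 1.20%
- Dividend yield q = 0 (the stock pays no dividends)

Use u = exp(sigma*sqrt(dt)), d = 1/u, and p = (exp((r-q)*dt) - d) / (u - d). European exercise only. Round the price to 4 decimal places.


dt = T/N = 0.375000
u = exp(sigma*sqrt(dt)) = 1.269757; d = 1/u = 0.787552
p = (exp((r-q)*dt) - d) / (u - d) = 0.449929
Discount per step: exp(-r*dt) = 0.995510
Stock lattice S(k, i) with i counting down-moves:
  k=0: S(0,0) = 1.1200
  k=1: S(1,0) = 1.4221; S(1,1) = 0.8821
  k=2: S(2,0) = 1.8058; S(2,1) = 1.1200; S(2,2) = 0.6947
Terminal payoffs V(N, i) = max(K - S_T, 0):
  V(2,0) = 0.000000; V(2,1) = 0.000000; V(2,2) = 0.385332
Backward induction: V(k, i) = exp(-r*dt) * [p * V(k+1, i) + (1-p) * V(k+1, i+1)].
  V(1,0) = exp(-r*dt) * [p*0.000000 + (1-p)*0.000000] = 0.000000
  V(1,1) = exp(-r*dt) * [p*0.000000 + (1-p)*0.385332] = 0.211008
  V(0,0) = exp(-r*dt) * [p*0.000000 + (1-p)*0.211008] = 0.115548

Answer: Price = V(0,0) = 0.1155


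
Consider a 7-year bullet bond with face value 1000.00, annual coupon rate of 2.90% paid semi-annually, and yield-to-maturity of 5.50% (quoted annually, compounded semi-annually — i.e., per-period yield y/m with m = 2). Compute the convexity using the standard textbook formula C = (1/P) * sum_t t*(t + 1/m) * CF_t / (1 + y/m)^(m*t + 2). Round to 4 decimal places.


Answer: Convexity = 43.3746

Derivation:
Coupon per period c = face * coupon_rate / m = 14.500000
Periods per year m = 2; per-period yield y/m = 0.027500
Number of cashflows N = 14
Cashflows (t years, CF_t, discount factor 1/(1+y/m)^(m*t), PV):
  t = 0.5000: CF_t = 14.500000, DF = 0.973236, PV = 14.111922
  t = 1.0000: CF_t = 14.500000, DF = 0.947188, PV = 13.734231
  t = 1.5000: CF_t = 14.500000, DF = 0.921838, PV = 13.366648
  t = 2.0000: CF_t = 14.500000, DF = 0.897166, PV = 13.008903
  t = 2.5000: CF_t = 14.500000, DF = 0.873154, PV = 12.660733
  t = 3.0000: CF_t = 14.500000, DF = 0.849785, PV = 12.321881
  t = 3.5000: CF_t = 14.500000, DF = 0.827041, PV = 11.992099
  t = 4.0000: CF_t = 14.500000, DF = 0.804906, PV = 11.671142
  t = 4.5000: CF_t = 14.500000, DF = 0.783364, PV = 11.358776
  t = 5.0000: CF_t = 14.500000, DF = 0.762398, PV = 11.054770
  t = 5.5000: CF_t = 14.500000, DF = 0.741993, PV = 10.758900
  t = 6.0000: CF_t = 14.500000, DF = 0.722134, PV = 10.470949
  t = 6.5000: CF_t = 14.500000, DF = 0.702807, PV = 10.190704
  t = 7.0000: CF_t = 1014.500000, DF = 0.683997, PV = 693.915237
Price P = sum_t PV_t = 850.616894
Convexity numerator sum_t t*(t + 1/m) * CF_t / (1+y/m)^(m*t + 2):
  t = 0.5000: term = 6.683324
  t = 1.0000: term = 19.513355
  t = 1.5000: term = 37.982199
  t = 2.0000: term = 61.609406
  t = 2.5000: term = 89.940739
  t = 3.0000: term = 122.546992
  t = 3.5000: term = 159.022861
  t = 4.0000: term = 198.985853
  t = 4.5000: term = 242.075247
  t = 5.0000: term = 287.951092
  t = 5.5000: term = 336.293246
  t = 6.0000: term = 386.800460
  t = 6.5000: term = 439.189492
  t = 7.0000: term = 34506.591773
Convexity = (1/P) * sum = 36895.186039 / 850.616894 = 43.374622


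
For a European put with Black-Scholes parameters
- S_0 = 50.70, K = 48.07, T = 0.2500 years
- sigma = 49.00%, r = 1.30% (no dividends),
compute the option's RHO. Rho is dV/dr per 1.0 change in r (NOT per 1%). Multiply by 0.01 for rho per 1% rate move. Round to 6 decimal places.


d1 = 0.3531841987; d2 = 0.1081841987
phi(d1) = 0.3748204857; exp(-qT) = 1.0000000000; exp(-rT) = 0.9967552755
N(-d2) = 0.4569247895
Rho = -K*T*exp(-rT)*N(-d2) = -48.0700 * 0.2500 * 0.9967552755 * 0.4569247895 = -5.473277

Answer: Rho = -5.473277


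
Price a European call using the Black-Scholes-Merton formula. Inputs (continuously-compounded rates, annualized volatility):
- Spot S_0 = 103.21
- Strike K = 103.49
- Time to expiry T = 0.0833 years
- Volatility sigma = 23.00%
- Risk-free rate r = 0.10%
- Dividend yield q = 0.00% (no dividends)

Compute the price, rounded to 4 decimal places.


d1 = (ln(S/K) + (r - q + 0.5*sigma^2) * T) / (sigma * sqrt(T)) = -0.00636704
d2 = d1 - sigma * sqrt(T) = -0.07274904
exp(-rT) = 0.99991670; exp(-qT) = 1.00000000
C = S_0 * exp(-qT) * N(d1) - K * exp(-rT) * N(d2)
N(d1) = 0.49745993; N(d2) = 0.47100291
C = 103.2100 * 1.00000000 * 0.49745993 - 103.4900 * 0.99991670 * 0.47100291 = 2.6028

Answer: Price = 2.6028


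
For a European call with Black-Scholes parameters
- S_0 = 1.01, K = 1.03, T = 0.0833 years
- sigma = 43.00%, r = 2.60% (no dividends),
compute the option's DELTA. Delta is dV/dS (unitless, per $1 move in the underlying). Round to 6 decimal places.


Answer: Delta = 0.468717

Derivation:
d1 = -0.0784944101; d2 = -0.2025998894
phi(d1) = 0.3977151556; exp(-qT) = 1.0000000000; exp(-rT) = 0.9978365437
N(d1) = 0.4687173883
Delta = exp(-qT) * N(d1) = 1.0000000000 * 0.4687173883 = 0.468717


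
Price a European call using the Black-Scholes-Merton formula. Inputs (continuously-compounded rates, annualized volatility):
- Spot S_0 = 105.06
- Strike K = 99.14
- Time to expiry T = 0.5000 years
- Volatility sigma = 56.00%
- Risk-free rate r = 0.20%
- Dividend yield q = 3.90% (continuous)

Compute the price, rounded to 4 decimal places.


d1 = (ln(S/K) + (r - q + 0.5*sigma^2) * T) / (sigma * sqrt(T)) = 0.29773898
d2 = d1 - sigma * sqrt(T) = -0.09824081
exp(-rT) = 0.99900050; exp(-qT) = 0.98068890
C = S_0 * exp(-qT) * N(d1) - K * exp(-rT) * N(d2)
N(d1) = 0.61704881; N(d2) = 0.46087054
C = 105.0600 * 0.98068890 * 0.61704881 - 99.1400 * 0.99900050 * 0.46087054 = 17.9302

Answer: Price = 17.9302


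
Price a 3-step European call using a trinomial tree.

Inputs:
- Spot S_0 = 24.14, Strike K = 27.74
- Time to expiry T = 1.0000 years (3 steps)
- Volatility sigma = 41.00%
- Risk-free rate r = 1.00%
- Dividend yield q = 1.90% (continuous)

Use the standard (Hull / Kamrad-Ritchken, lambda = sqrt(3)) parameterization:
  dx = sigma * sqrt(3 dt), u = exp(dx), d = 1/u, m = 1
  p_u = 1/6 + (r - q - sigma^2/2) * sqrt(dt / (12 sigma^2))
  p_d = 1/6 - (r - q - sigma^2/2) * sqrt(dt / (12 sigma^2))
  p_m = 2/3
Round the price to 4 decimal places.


Answer: Price = V(0,0) = 2.5615

Derivation:
dt = T/N = 0.333333; dx = sigma*sqrt(3*dt) = 0.410000
u = exp(dx) = 1.506818; d = 1/u = 0.663650
p_u = 0.128841, p_m = 0.666667, p_d = 0.204492
Discount per step: exp(-r*dt) = 0.996672
Stock lattice S(k, j) with j the centered position index:
  k=0: S(0,+0) = 24.1400
  k=1: S(1,-1) = 16.0205; S(1,+0) = 24.1400; S(1,+1) = 36.3746
  k=2: S(2,-2) = 10.6320; S(2,-1) = 16.0205; S(2,+0) = 24.1400; S(2,+1) = 36.3746; S(2,+2) = 54.8099
  k=3: S(3,-3) = 7.0559; S(3,-2) = 10.6320; S(3,-1) = 16.0205; S(3,+0) = 24.1400; S(3,+1) = 36.3746; S(3,+2) = 54.8099; S(3,+3) = 82.5885
Terminal payoffs V(N, j) = max(S_T - K, 0):
  V(3,-3) = 0.000000; V(3,-2) = 0.000000; V(3,-1) = 0.000000; V(3,+0) = 0.000000; V(3,+1) = 8.634581; V(3,+2) = 27.069866; V(3,+3) = 54.848481
Backward induction: V(k, j) = exp(-r*dt) * [p_u * V(k+1, j+1) + p_m * V(k+1, j) + p_d * V(k+1, j-1)]
  V(2,-2) = exp(-r*dt) * [p_u*0.000000 + p_m*0.000000 + p_d*0.000000] = 0.000000
  V(2,-1) = exp(-r*dt) * [p_u*0.000000 + p_m*0.000000 + p_d*0.000000] = 0.000000
  V(2,+0) = exp(-r*dt) * [p_u*8.634581 + p_m*0.000000 + p_d*0.000000] = 1.108790
  V(2,+1) = exp(-r*dt) * [p_u*27.069866 + p_m*8.634581 + p_d*0.000000] = 9.213346
  V(2,+2) = exp(-r*dt) * [p_u*54.848481 + p_m*27.069866 + p_d*8.634581] = 26.789590
  V(1,-1) = exp(-r*dt) * [p_u*1.108790 + p_m*0.000000 + p_d*0.000000] = 0.142383
  V(1,+0) = exp(-r*dt) * [p_u*9.213346 + p_m*1.108790 + p_d*0.000000] = 1.919844
  V(1,+1) = exp(-r*dt) * [p_u*26.789590 + p_m*9.213346 + p_d*1.108790] = 9.787899
  V(0,+0) = exp(-r*dt) * [p_u*9.787899 + p_m*1.919844 + p_d*0.142383] = 2.561547


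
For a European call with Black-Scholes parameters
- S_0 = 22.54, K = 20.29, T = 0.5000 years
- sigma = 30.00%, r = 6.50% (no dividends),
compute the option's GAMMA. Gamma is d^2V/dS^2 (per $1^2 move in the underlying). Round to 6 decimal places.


d1 = 0.7550172951; d2 = 0.5428852607
phi(d1) = 0.3000026140; exp(-qT) = 1.0000000000; exp(-rT) = 0.9680224498
Gamma = exp(-qT) * phi(d1) / (S * sigma * sqrt(T)) = 1.0000000000 * 0.3000026140 / (22.5400 * 0.3000 * 0.7071067812) = 0.062743

Answer: Gamma = 0.062743


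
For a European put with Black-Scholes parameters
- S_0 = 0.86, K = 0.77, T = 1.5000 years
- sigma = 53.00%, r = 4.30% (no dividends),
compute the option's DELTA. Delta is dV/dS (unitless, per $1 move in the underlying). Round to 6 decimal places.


d1 = 0.5942198286; d2 = -0.0548949532
phi(d1) = 0.3343766805; exp(-qT) = 1.0000000000; exp(-rT) = 0.9375361143
N(-d1) = 0.2761825461
Delta = -exp(-qT) * N(-d1) = -1.0000000000 * 0.2761825461 = -0.276183

Answer: Delta = -0.276183


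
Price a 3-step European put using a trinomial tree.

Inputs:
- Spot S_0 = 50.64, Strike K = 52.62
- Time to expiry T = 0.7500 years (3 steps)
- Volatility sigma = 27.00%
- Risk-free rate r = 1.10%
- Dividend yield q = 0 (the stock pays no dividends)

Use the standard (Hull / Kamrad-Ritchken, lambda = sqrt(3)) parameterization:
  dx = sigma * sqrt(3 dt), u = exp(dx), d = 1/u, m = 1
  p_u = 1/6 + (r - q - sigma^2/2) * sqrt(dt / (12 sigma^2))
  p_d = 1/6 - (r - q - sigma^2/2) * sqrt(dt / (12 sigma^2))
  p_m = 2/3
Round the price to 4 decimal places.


dt = T/N = 0.250000; dx = sigma*sqrt(3*dt) = 0.233827
u = exp(dx) = 1.263426; d = 1/u = 0.791499
p_u = 0.153062, p_m = 0.666667, p_d = 0.180272
Discount per step: exp(-r*dt) = 0.997254
Stock lattice S(k, j) with j the centered position index:
  k=0: S(0,+0) = 50.6400
  k=1: S(1,-1) = 40.0815; S(1,+0) = 50.6400; S(1,+1) = 63.9799
  k=2: S(2,-2) = 31.7245; S(2,-1) = 40.0815; S(2,+0) = 50.6400; S(2,+1) = 63.9799; S(2,+2) = 80.8338
  k=3: S(3,-3) = 25.1099; S(3,-2) = 31.7245; S(3,-1) = 40.0815; S(3,+0) = 50.6400; S(3,+1) = 63.9799; S(3,+2) = 80.8338; S(3,+3) = 102.1275
Terminal payoffs V(N, j) = max(K - S_T, 0):
  V(3,-3) = 27.510125; V(3,-2) = 20.895538; V(3,-1) = 12.538498; V(3,+0) = 1.980000; V(3,+1) = 0.000000; V(3,+2) = 0.000000; V(3,+3) = 0.000000
Backward induction: V(k, j) = exp(-r*dt) * [p_u * V(k+1, j+1) + p_m * V(k+1, j) + p_d * V(k+1, j-1)]
  V(2,-2) = exp(-r*dt) * [p_u*12.538498 + p_m*20.895538 + p_d*27.510125] = 20.751675
  V(2,-1) = exp(-r*dt) * [p_u*1.980000 + p_m*12.538498 + p_d*20.895538] = 12.394805
  V(2,+0) = exp(-r*dt) * [p_u*0.000000 + p_m*1.980000 + p_d*12.538498] = 3.570506
  V(2,+1) = exp(-r*dt) * [p_u*0.000000 + p_m*0.000000 + p_d*1.980000] = 0.355958
  V(2,+2) = exp(-r*dt) * [p_u*0.000000 + p_m*0.000000 + p_d*0.000000] = 0.000000
  V(1,-1) = exp(-r*dt) * [p_u*3.570506 + p_m*12.394805 + p_d*20.751675] = 12.516185
  V(1,+0) = exp(-r*dt) * [p_u*0.355958 + p_m*3.570506 + p_d*12.394805] = 4.656432
  V(1,+1) = exp(-r*dt) * [p_u*0.000000 + p_m*0.355958 + p_d*3.570506] = 0.878548
  V(0,+0) = exp(-r*dt) * [p_u*0.878548 + p_m*4.656432 + p_d*12.516185] = 5.479984

Answer: Price = V(0,0) = 5.4800


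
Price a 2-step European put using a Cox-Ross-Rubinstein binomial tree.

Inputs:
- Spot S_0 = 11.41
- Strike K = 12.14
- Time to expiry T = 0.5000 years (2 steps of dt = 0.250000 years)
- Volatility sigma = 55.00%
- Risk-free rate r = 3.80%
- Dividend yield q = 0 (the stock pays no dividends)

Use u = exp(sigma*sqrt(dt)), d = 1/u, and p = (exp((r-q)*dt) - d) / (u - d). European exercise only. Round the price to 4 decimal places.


Answer: Price = V(0,0) = 2.0108

Derivation:
dt = T/N = 0.250000
u = exp(sigma*sqrt(dt)) = 1.316531; d = 1/u = 0.759572
p = (exp((r-q)*dt) - d) / (u - d) = 0.448818
Discount per step: exp(-r*dt) = 0.990545
Stock lattice S(k, i) with i counting down-moves:
  k=0: S(0,0) = 11.4100
  k=1: S(1,0) = 15.0216; S(1,1) = 8.6667
  k=2: S(2,0) = 19.7764; S(2,1) = 11.4100; S(2,2) = 6.5830
Terminal payoffs V(N, i) = max(K - S_T, 0):
  V(2,0) = 0.000000; V(2,1) = 0.730000; V(2,2) = 5.557003
Backward induction: V(k, i) = exp(-r*dt) * [p * V(k+1, i) + (1-p) * V(k+1, i+1)].
  V(1,0) = exp(-r*dt) * [p*0.000000 + (1-p)*0.730000] = 0.398558
  V(1,1) = exp(-r*dt) * [p*0.730000 + (1-p)*5.557003] = 3.358498
  V(0,0) = exp(-r*dt) * [p*0.398558 + (1-p)*3.358498] = 2.010829


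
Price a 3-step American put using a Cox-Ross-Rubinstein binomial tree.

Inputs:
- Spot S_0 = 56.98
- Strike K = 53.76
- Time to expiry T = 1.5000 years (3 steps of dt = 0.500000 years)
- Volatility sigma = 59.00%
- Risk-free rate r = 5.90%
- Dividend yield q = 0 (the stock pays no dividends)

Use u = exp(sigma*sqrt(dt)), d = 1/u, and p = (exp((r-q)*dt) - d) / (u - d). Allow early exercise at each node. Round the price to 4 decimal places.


Answer: Price = V(0,0) = 12.9625

Derivation:
dt = T/N = 0.500000
u = exp(sigma*sqrt(dt)) = 1.517695; d = 1/u = 0.658894
p = (exp((r-q)*dt) - d) / (u - d) = 0.432051
Discount per step: exp(-r*dt) = 0.970931
Stock lattice S(k, i) with i counting down-moves:
  k=0: S(0,0) = 56.9800
  k=1: S(1,0) = 86.4783; S(1,1) = 37.5438
  k=2: S(2,0) = 131.2477; S(2,1) = 56.9800; S(2,2) = 24.7374
  k=3: S(3,0) = 199.1940; S(3,1) = 86.4783; S(3,2) = 37.5438; S(3,3) = 16.2993
Terminal payoffs V(N, i) = max(K - S_T, 0):
  V(3,0) = 0.000000; V(3,1) = 0.000000; V(3,2) = 16.216235; V(3,3) = 37.460714
Backward induction: V(k, i) = exp(-r*dt) * [p * V(k+1, i) + (1-p) * V(k+1, i+1)]; then take max(V_cont, immediate exercise) for American.
  V(2,0) = exp(-r*dt) * [p*0.000000 + (1-p)*0.000000] = 0.000000; exercise = 0.000000; V(2,0) = max -> 0.000000
  V(2,1) = exp(-r*dt) * [p*0.000000 + (1-p)*16.216235] = 8.942276; exercise = 0.000000; V(2,1) = max -> 8.942276
  V(2,2) = exp(-r*dt) * [p*16.216235 + (1-p)*37.460714] = 27.459892; exercise = 29.022648; V(2,2) = max -> 29.022648
  V(1,0) = exp(-r*dt) * [p*0.000000 + (1-p)*8.942276] = 4.931126; exercise = 0.000000; V(1,0) = max -> 4.931126
  V(1,1) = exp(-r*dt) * [p*8.942276 + (1-p)*29.022648] = 19.755446; exercise = 16.216235; V(1,1) = max -> 19.755446
  V(0,0) = exp(-r*dt) * [p*4.931126 + (1-p)*19.755446] = 12.962501; exercise = 0.000000; V(0,0) = max -> 12.962501
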